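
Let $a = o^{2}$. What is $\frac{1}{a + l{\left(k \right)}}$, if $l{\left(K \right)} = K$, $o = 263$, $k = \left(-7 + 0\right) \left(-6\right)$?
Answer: $\frac{1}{69211} \approx 1.4449 \cdot 10^{-5}$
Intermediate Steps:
$k = 42$ ($k = \left(-7\right) \left(-6\right) = 42$)
$a = 69169$ ($a = 263^{2} = 69169$)
$\frac{1}{a + l{\left(k \right)}} = \frac{1}{69169 + 42} = \frac{1}{69211}$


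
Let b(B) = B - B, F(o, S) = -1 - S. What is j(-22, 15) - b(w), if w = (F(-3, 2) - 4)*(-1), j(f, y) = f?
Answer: -22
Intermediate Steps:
w = 7 (w = ((-1 - 1*2) - 4)*(-1) = ((-1 - 2) - 4)*(-1) = (-3 - 4)*(-1) = -7*(-1) = 7)
b(B) = 0
j(-22, 15) - b(w) = -22 - 1*0 = -22 + 0 = -22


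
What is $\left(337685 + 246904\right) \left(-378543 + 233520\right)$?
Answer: $-84778850547$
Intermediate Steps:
$\left(337685 + 246904\right) \left(-378543 + 233520\right) = 584589 \left(-145023\right) = -84778850547$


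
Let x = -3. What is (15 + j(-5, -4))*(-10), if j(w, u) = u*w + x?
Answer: -320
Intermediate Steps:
j(w, u) = -3 + u*w (j(w, u) = u*w - 3 = -3 + u*w)
(15 + j(-5, -4))*(-10) = (15 + (-3 - 4*(-5)))*(-10) = (15 + (-3 + 20))*(-10) = (15 + 17)*(-10) = 32*(-10) = -320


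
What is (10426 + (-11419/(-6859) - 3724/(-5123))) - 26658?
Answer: -30015086209/1849403 ≈ -16230.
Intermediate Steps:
(10426 + (-11419/(-6859) - 3724/(-5123))) - 26658 = (10426 + (-11419*(-1/6859) - 3724*(-1/5123))) - 26658 = (10426 + (601/361 + 3724/5123)) - 26658 = (10426 + 4423287/1849403) - 26658 = 19286298965/1849403 - 26658 = -30015086209/1849403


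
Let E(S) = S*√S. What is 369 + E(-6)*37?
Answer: 369 - 222*I*√6 ≈ 369.0 - 543.79*I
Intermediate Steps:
E(S) = S^(3/2)
369 + E(-6)*37 = 369 + (-6)^(3/2)*37 = 369 - 6*I*√6*37 = 369 - 222*I*√6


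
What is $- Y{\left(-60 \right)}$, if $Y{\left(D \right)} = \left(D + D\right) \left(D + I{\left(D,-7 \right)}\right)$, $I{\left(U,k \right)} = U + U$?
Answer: $-21600$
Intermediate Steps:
$I{\left(U,k \right)} = 2 U$
$Y{\left(D \right)} = 6 D^{2}$ ($Y{\left(D \right)} = \left(D + D\right) \left(D + 2 D\right) = 2 D 3 D = 6 D^{2}$)
$- Y{\left(-60 \right)} = - 6 \left(-60\right)^{2} = - 6 \cdot 3600 = \left(-1\right) 21600 = -21600$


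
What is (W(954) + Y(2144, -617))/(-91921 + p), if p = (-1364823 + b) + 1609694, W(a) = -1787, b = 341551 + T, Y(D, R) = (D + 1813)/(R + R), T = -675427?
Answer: 36215/3660044 ≈ 0.0098947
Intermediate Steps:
Y(D, R) = (1813 + D)/(2*R) (Y(D, R) = (1813 + D)/((2*R)) = (1813 + D)*(1/(2*R)) = (1813 + D)/(2*R))
b = -333876 (b = 341551 - 675427 = -333876)
p = -89005 (p = (-1364823 - 333876) + 1609694 = -1698699 + 1609694 = -89005)
(W(954) + Y(2144, -617))/(-91921 + p) = (-1787 + (½)*(1813 + 2144)/(-617))/(-91921 - 89005) = (-1787 + (½)*(-1/617)*3957)/(-180926) = (-1787 - 3957/1234)*(-1/180926) = -2209115/1234*(-1/180926) = 36215/3660044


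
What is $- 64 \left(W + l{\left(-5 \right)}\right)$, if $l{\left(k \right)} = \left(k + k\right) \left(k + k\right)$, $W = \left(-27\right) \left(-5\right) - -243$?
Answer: $-30592$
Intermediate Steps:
$W = 378$ ($W = 135 + 243 = 378$)
$l{\left(k \right)} = 4 k^{2}$ ($l{\left(k \right)} = 2 k 2 k = 4 k^{2}$)
$- 64 \left(W + l{\left(-5 \right)}\right) = - 64 \left(378 + 4 \left(-5\right)^{2}\right) = - 64 \left(378 + 4 \cdot 25\right) = - 64 \left(378 + 100\right) = \left(-64\right) 478 = -30592$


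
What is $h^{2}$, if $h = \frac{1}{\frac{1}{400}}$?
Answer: $160000$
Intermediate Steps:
$h = 400$ ($h = \frac{1}{\frac{1}{400}} = 400$)
$h^{2} = 400^{2} = 160000$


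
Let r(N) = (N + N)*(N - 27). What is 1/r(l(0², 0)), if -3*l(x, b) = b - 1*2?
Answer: -9/316 ≈ -0.028481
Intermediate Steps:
l(x, b) = ⅔ - b/3 (l(x, b) = -(b - 1*2)/3 = -(b - 2)/3 = -(-2 + b)/3 = ⅔ - b/3)
r(N) = 2*N*(-27 + N) (r(N) = (2*N)*(-27 + N) = 2*N*(-27 + N))
1/r(l(0², 0)) = 1/(2*(⅔ - ⅓*0)*(-27 + (⅔ - ⅓*0))) = 1/(2*(⅔ + 0)*(-27 + (⅔ + 0))) = 1/(2*(⅔)*(-27 + ⅔)) = 1/(2*(⅔)*(-79/3)) = 1/(-316/9) = -9/316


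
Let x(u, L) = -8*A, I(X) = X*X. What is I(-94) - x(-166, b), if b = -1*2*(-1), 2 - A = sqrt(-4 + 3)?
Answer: 8852 - 8*I ≈ 8852.0 - 8.0*I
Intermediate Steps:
A = 2 - I (A = 2 - sqrt(-4 + 3) = 2 - sqrt(-1) = 2 - I ≈ 2.0 - 1.0*I)
I(X) = X**2
b = 2 (b = -2*(-1) = 2)
x(u, L) = -16 + 8*I (x(u, L) = -8*(2 - I) = -16 + 8*I)
I(-94) - x(-166, b) = (-94)**2 - (-16 + 8*I) = 8836 + (16 - 8*I) = 8852 - 8*I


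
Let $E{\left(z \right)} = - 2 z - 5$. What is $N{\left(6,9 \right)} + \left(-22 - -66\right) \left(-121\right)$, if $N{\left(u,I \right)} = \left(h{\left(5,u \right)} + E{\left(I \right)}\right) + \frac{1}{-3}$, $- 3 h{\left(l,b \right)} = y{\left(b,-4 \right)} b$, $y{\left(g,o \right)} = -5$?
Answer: $- \frac{16012}{3} \approx -5337.3$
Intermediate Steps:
$E{\left(z \right)} = -5 - 2 z$
$h{\left(l,b \right)} = \frac{5 b}{3}$ ($h{\left(l,b \right)} = - \frac{\left(-5\right) b}{3} = \frac{5 b}{3}$)
$N{\left(u,I \right)} = - \frac{16}{3} - 2 I + \frac{5 u}{3}$ ($N{\left(u,I \right)} = \left(\frac{5 u}{3} - \left(5 + 2 I\right)\right) + \frac{1}{-3} = \left(-5 - 2 I + \frac{5 u}{3}\right) - \frac{1}{3} = - \frac{16}{3} - 2 I + \frac{5 u}{3}$)
$N{\left(6,9 \right)} + \left(-22 - -66\right) \left(-121\right) = \left(- \frac{16}{3} - 18 + \frac{5}{3} \cdot 6\right) + \left(-22 - -66\right) \left(-121\right) = \left(- \frac{16}{3} - 18 + 10\right) + \left(-22 + 66\right) \left(-121\right) = - \frac{40}{3} + 44 \left(-121\right) = - \frac{40}{3} - 5324 = - \frac{16012}{3}$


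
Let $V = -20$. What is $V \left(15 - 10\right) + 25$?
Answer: $-75$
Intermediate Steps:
$V \left(15 - 10\right) + 25 = - 20 \left(15 - 10\right) + 25 = \left(-20\right) 5 + 25 = -100 + 25 = -75$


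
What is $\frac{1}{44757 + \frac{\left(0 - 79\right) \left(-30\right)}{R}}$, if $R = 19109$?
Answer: $\frac{19109}{855263883} \approx 2.2343 \cdot 10^{-5}$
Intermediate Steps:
$\frac{1}{44757 + \frac{\left(0 - 79\right) \left(-30\right)}{R}} = \frac{1}{44757 + \frac{\left(0 - 79\right) \left(-30\right)}{19109}} = \frac{1}{44757 + \left(-79\right) \left(-30\right) \frac{1}{19109}} = \frac{1}{44757 + 2370 \cdot \frac{1}{19109}} = \frac{1}{44757 + \frac{2370}{19109}} = \frac{1}{\frac{855263883}{19109}} = \frac{19109}{855263883}$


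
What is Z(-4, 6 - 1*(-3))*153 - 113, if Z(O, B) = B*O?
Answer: -5621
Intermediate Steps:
Z(-4, 6 - 1*(-3))*153 - 113 = ((6 - 1*(-3))*(-4))*153 - 113 = ((6 + 3)*(-4))*153 - 113 = (9*(-4))*153 - 113 = -36*153 - 113 = -5508 - 113 = -5621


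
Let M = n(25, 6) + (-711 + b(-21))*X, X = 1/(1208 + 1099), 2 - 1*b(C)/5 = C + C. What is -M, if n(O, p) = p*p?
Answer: -82561/2307 ≈ -35.787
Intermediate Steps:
n(O, p) = p²
b(C) = 10 - 10*C (b(C) = 10 - 5*(C + C) = 10 - 10*C)
X = 1/2307 ≈ 0.00043346
M = 82561/2307 (M = 6² + (-711 + (10 - 10*(-21)))*(1/2307) = 36 + (-711 + (10 + 210))*(1/2307) = 36 + (-711 + 220)*(1/2307) = 36 - 491*1/2307 = 36 - 491/2307 = 82561/2307 ≈ 35.787)
-M = -1*82561/2307 = -82561/2307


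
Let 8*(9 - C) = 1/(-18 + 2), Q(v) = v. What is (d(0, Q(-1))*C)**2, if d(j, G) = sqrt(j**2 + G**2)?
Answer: 1329409/16384 ≈ 81.141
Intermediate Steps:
d(j, G) = sqrt(G**2 + j**2)
C = 1153/128 (C = 9 - 1/(8*(-18 + 2)) = 9 - 1/8/(-16) = 9 - 1/8*(-1/16) = 9 + 1/128 = 1153/128 ≈ 9.0078)
(d(0, Q(-1))*C)**2 = (sqrt((-1)**2 + 0**2)*(1153/128))**2 = (sqrt(1 + 0)*(1153/128))**2 = (sqrt(1)*(1153/128))**2 = (1*(1153/128))**2 = (1153/128)**2 = 1329409/16384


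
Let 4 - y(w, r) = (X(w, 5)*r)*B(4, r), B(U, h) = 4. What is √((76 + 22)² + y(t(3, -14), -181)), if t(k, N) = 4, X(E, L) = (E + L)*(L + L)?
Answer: 4*√4673 ≈ 273.44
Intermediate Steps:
X(E, L) = 2*L*(E + L) (X(E, L) = (E + L)*(2*L) = 2*L*(E + L))
y(w, r) = 4 - 4*r*(50 + 10*w) (y(w, r) = 4 - (2*5*(w + 5))*r*4 = 4 - (2*5*(5 + w))*r*4 = 4 - (50 + 10*w)*r*4 = 4 - r*(50 + 10*w)*4 = 4 - 4*r*(50 + 10*w))
√((76 + 22)² + y(t(3, -14), -181)) = √((76 + 22)² + (4 - 40*(-181)*(5 + 4))) = √(98² + (4 - 40*(-181)*9)) = √(9604 + (4 + 65160)) = √(9604 + 65164) = √74768 = 4*√4673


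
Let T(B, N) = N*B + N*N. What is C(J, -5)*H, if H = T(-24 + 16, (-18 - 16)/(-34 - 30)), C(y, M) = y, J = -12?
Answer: 12189/256 ≈ 47.613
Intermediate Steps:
T(B, N) = N² + B*N (T(B, N) = B*N + N² = N² + B*N)
H = -4063/1024 (H = ((-18 - 16)/(-34 - 30))*((-24 + 16) + (-18 - 16)/(-34 - 30)) = (-34/(-64))*(-8 - 34/(-64)) = (-34*(-1/64))*(-8 - 34*(-1/64)) = 17*(-8 + 17/32)/32 = (17/32)*(-239/32) = -4063/1024 ≈ -3.9678)
C(J, -5)*H = -12*(-4063/1024) = 12189/256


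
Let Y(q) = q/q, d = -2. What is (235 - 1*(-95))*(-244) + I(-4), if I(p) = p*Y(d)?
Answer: -80524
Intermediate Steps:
Y(q) = 1
I(p) = p (I(p) = p*1 = p)
(235 - 1*(-95))*(-244) + I(-4) = (235 - 1*(-95))*(-244) - 4 = (235 + 95)*(-244) - 4 = 330*(-244) - 4 = -80520 - 4 = -80524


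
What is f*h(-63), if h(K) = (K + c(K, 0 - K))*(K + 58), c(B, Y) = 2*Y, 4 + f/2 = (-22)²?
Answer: -302400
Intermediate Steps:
f = 960 (f = -8 + 2*(-22)² = -8 + 2*484 = -8 + 968 = 960)
h(K) = -K*(58 + K) (h(K) = (K + 2*(0 - K))*(K + 58) = (K + 2*(-K))*(58 + K) = (K - 2*K)*(58 + K) = (-K)*(58 + K) = -K*(58 + K))
f*h(-63) = 960*(-63*(-58 - 1*(-63))) = 960*(-63*(-58 + 63)) = 960*(-63*5) = 960*(-315) = -302400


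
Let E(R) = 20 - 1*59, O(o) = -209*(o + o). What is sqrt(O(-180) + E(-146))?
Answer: sqrt(75201) ≈ 274.23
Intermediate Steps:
O(o) = -418*o
E(R) = -39 (E(R) = 20 - 59 = -39)
sqrt(O(-180) + E(-146)) = sqrt(-418*(-180) - 39) = sqrt(75240 - 39) = sqrt(75201)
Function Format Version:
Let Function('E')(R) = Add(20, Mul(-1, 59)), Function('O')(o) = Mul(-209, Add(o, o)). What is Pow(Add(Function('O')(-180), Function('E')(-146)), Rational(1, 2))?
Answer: Pow(75201, Rational(1, 2)) ≈ 274.23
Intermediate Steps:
Function('O')(o) = Mul(-418, o) (Function('O')(o) = Mul(-209, Mul(2, o)) = Mul(-418, o))
Function('E')(R) = -39 (Function('E')(R) = Add(20, -59) = -39)
Pow(Add(Function('O')(-180), Function('E')(-146)), Rational(1, 2)) = Pow(Add(Mul(-418, -180), -39), Rational(1, 2)) = Pow(Add(75240, -39), Rational(1, 2)) = Pow(75201, Rational(1, 2))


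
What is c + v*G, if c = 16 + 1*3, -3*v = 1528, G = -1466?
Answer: 2240105/3 ≈ 7.4670e+5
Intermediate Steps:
v = -1528/3 (v = -1/3*1528 = -1528/3 ≈ -509.33)
c = 19 (c = 16 + 3 = 19)
c + v*G = 19 - 1528/3*(-1466) = 19 + 2240048/3 = 2240105/3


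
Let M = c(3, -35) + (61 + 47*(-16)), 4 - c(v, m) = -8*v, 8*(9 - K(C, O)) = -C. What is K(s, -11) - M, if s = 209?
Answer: 5585/8 ≈ 698.13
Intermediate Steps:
K(C, O) = 9 + C/8 (K(C, O) = 9 - (-1)*C/8 = 9 + C/8)
c(v, m) = 4 + 8*v (c(v, m) = 4 - (-8)*v = 4 + 8*v)
M = -663 (M = (4 + 8*3) + (61 + 47*(-16)) = (4 + 24) + (61 - 752) = 28 - 691 = -663)
K(s, -11) - M = (9 + (1/8)*209) - 1*(-663) = (9 + 209/8) + 663 = 281/8 + 663 = 5585/8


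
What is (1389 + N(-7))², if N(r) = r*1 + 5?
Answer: 1923769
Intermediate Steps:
N(r) = 5 + r (N(r) = r + 5 = 5 + r)
(1389 + N(-7))² = (1389 + (5 - 7))² = (1389 - 2)² = 1387² = 1923769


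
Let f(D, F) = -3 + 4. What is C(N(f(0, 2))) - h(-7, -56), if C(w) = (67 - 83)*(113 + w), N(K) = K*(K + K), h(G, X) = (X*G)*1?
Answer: -2232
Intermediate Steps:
f(D, F) = 1
h(G, X) = G*X (h(G, X) = (G*X)*1 = G*X)
N(K) = 2*K**2 (N(K) = K*(2*K) = 2*K**2)
C(w) = -1808 - 16*w (C(w) = -16*(113 + w) = -1808 - 16*w)
C(N(f(0, 2))) - h(-7, -56) = (-1808 - 32*1**2) - (-7)*(-56) = (-1808 - 32) - 1*392 = (-1808 - 16*2) - 392 = (-1808 - 32) - 392 = -1840 - 392 = -2232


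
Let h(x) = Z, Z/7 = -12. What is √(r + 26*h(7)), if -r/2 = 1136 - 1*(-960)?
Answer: 2*I*√1594 ≈ 79.85*I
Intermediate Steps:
Z = -84 (Z = 7*(-12) = -84)
r = -4192 (r = -2*(1136 - 1*(-960)) = -2*(1136 + 960) = -2*2096 = -4192)
h(x) = -84
√(r + 26*h(7)) = √(-4192 + 26*(-84)) = √(-4192 - 2184) = √(-6376) = 2*I*√1594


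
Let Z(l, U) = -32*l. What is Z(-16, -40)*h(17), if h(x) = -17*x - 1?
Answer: -148480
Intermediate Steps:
h(x) = -1 - 17*x
Z(-16, -40)*h(17) = (-32*(-16))*(-1 - 17*17) = 512*(-1 - 289) = 512*(-290) = -148480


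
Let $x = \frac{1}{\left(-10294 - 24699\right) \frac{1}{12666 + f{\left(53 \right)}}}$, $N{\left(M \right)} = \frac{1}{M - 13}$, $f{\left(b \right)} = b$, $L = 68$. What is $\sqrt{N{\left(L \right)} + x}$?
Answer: $\frac{2 i \sqrt{6525544630}}{274945} \approx 0.58761 i$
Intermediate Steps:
$N{\left(M \right)} = \frac{1}{-13 + M}$
$x = - \frac{1817}{4999}$ ($x = \frac{1}{\left(-10294 - 24699\right) \frac{1}{12666 + 53}} = \frac{1}{\left(-34993\right) \frac{1}{12719}} = \frac{1}{- \frac{4999}{1817}} = - \frac{1817}{4999} \approx -0.36347$)
$\sqrt{N{\left(L \right)} + x} = \sqrt{\frac{1}{-13 + 68} - \frac{1817}{4999}} = \sqrt{\frac{1}{55} - \frac{1817}{4999}} = \sqrt{- \frac{94936}{274945}} = \frac{2 i \sqrt{6525544630}}{274945}$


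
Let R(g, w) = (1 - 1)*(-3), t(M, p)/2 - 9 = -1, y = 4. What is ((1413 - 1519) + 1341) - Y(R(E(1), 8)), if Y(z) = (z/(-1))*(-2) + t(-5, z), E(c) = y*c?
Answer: 1219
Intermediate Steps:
t(M, p) = 16 (t(M, p) = 18 + 2*(-1) = 18 - 2 = 16)
E(c) = 4*c
R(g, w) = 0 (R(g, w) = 0*(-3) = 0)
Y(z) = 16 + 2*z (Y(z) = (z/(-1))*(-2) + 16 = (z*(-1))*(-2) + 16 = -z*(-2) + 16 = 2*z + 16 = 16 + 2*z)
((1413 - 1519) + 1341) - Y(R(E(1), 8)) = ((1413 - 1519) + 1341) - (16 + 2*0) = (-106 + 1341) - (16 + 0) = 1235 - 1*16 = 1235 - 16 = 1219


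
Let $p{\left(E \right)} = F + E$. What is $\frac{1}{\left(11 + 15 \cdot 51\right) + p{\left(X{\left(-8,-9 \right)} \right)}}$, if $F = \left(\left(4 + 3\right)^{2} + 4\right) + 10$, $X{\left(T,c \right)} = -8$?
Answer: $\frac{1}{831} \approx 0.0012034$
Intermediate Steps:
$F = 63$ ($F = \left(7^{2} + 4\right) + 10 = \left(49 + 4\right) + 10 = 53 + 10 = 63$)
$p{\left(E \right)} = 63 + E$
$\frac{1}{\left(11 + 15 \cdot 51\right) + p{\left(X{\left(-8,-9 \right)} \right)}} = \frac{1}{\left(11 + 15 \cdot 51\right) + \left(63 - 8\right)} = \frac{1}{\left(11 + 765\right) + 55} = \frac{1}{776 + 55} = \frac{1}{831}$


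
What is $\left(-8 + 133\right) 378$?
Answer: $47250$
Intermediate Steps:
$\left(-8 + 133\right) 378 = 125 \cdot 378 = 47250$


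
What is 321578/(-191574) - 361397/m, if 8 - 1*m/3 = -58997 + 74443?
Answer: 335436453/54768878 ≈ 6.1246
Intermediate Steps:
m = -46314 (m = 24 - 3*(-58997 + 74443) = 24 - 3*15446 = 24 - 46338 = -46314)
321578/(-191574) - 361397/m = 321578/(-191574) - 361397/(-46314) = 321578*(-1/191574) - 361397*(-1/46314) = -160789/95787 + 361397/46314 = 335436453/54768878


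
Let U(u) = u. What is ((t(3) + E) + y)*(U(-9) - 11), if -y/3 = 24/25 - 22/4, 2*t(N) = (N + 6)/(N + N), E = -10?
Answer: -437/5 ≈ -87.400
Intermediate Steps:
t(N) = (6 + N)/(4*N) (t(N) = ((N + 6)/(N + N))/2 = ((6 + N)/((2*N)))/2 = ((6 + N)*(1/(2*N)))/2 = ((6 + N)/(2*N))/2 = (6 + N)/(4*N))
y = 681/50 (y = -3*(24/25 - 22/4) = -3*(24*(1/25) - 22*¼) = -3*(24/25 - 11/2) = -3*(-227/50) = 681/50 ≈ 13.620)
((t(3) + E) + y)*(U(-9) - 11) = (((¼)*(6 + 3)/3 - 10) + 681/50)*(-9 - 11) = (((¼)*(⅓)*9 - 10) + 681/50)*(-20) = ((¾ - 10) + 681/50)*(-20) = (-37/4 + 681/50)*(-20) = (437/100)*(-20) = -437/5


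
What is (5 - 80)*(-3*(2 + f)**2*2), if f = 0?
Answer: 1800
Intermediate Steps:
(5 - 80)*(-3*(2 + f)**2*2) = (5 - 80)*(-3*(2 + 0)**2*2) = -75*(-3*2**2)*2 = -75*(-3*4)*2 = -(-900)*2 = -75*(-24) = 1800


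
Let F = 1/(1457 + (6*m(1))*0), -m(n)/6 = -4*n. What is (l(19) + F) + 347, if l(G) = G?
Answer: 533263/1457 ≈ 366.00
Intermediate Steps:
m(n) = 24*n (m(n) = -(-24)*n = 24*n)
F = 1/1457 (F = 1/(1457 + (6*(24*1))*0) = 1/(1457 + (6*24)*0) = 1/(1457 + 144*0) = 1/(1457 + 0) = 1/1457 ≈ 0.00068634)
(l(19) + F) + 347 = (19 + 1/1457) + 347 = 27684/1457 + 347 = 533263/1457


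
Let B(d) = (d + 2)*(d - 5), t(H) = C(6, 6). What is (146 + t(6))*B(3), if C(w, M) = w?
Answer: -1520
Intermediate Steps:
t(H) = 6
B(d) = (-5 + d)*(2 + d) (B(d) = (2 + d)*(-5 + d) = (-5 + d)*(2 + d))
(146 + t(6))*B(3) = (146 + 6)*(-10 + 3² - 3*3) = 152*(-10 + 9 - 9) = 152*(-10) = -1520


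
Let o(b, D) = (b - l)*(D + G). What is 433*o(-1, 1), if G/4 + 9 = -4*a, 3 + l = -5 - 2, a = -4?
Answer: 113013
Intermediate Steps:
l = -10 (l = -3 + (-5 - 2) = -3 - 7 = -10)
G = 28 (G = -36 + 4*(-4*(-4)) = -36 + 4*16 = -36 + 64 = 28)
o(b, D) = (10 + b)*(28 + D) (o(b, D) = (b - 1*(-10))*(D + 28) = (b + 10)*(28 + D) = (10 + b)*(28 + D))
433*o(-1, 1) = 433*(280 + 10*1 + 28*(-1) + 1*(-1)) = 433*(280 + 10 - 28 - 1) = 433*261 = 113013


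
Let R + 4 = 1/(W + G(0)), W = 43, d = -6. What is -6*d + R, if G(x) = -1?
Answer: 1345/42 ≈ 32.024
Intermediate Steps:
R = -167/42 (R = -4 + 1/(43 - 1) = -4 + 1/42 = -167/42 ≈ -3.9762)
-6*d + R = -6*(-6) - 167/42 = 36 - 167/42 = 1345/42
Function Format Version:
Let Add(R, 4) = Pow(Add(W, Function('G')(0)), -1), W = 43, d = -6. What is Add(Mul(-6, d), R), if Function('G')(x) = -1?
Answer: Rational(1345, 42) ≈ 32.024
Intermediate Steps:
R = Rational(-167, 42) (R = Add(-4, Pow(Add(43, -1), -1)) = Add(-4, Pow(42, -1)) = Add(-4, Rational(1, 42)) = Rational(-167, 42) ≈ -3.9762)
Add(Mul(-6, d), R) = Add(Mul(-6, -6), Rational(-167, 42)) = Add(36, Rational(-167, 42)) = Rational(1345, 42)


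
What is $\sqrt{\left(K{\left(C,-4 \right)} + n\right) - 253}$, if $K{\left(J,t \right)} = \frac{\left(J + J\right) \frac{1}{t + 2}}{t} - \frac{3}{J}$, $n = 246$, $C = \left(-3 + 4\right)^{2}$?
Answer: $\frac{i \sqrt{39}}{2} \approx 3.1225 i$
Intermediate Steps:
$C = 1$ ($C = 1^{2} = 1$)
$K{\left(J,t \right)} = - \frac{3}{J} + \frac{2 J}{t \left(2 + t\right)}$ ($K{\left(J,t \right)} = \frac{2 J \frac{1}{2 + t}}{t} - \frac{3}{J} = \frac{2 J}{t \left(2 + t\right)} - \frac{3}{J} = - \frac{3}{J} + \frac{2 J}{t \left(2 + t\right)}$)
$\sqrt{\left(K{\left(C,-4 \right)} + n\right) - 253} = \sqrt{\left(\frac{\left(-6\right) \left(-4\right) - 3 \left(-4\right)^{2} + 2 \cdot 1^{2}}{1 \left(-4\right) \left(2 - 4\right)} + 246\right) - 253} = \sqrt{\left(1 \left(- \frac{1}{4}\right) \frac{1}{-2} \left(24 - 48 + 2 \cdot 1\right) + 246\right) - 253} = \sqrt{\left(1 \left(- \frac{1}{4}\right) \left(- \frac{1}{2}\right) \left(24 - 48 + 2\right) + 246\right) - 253} = \sqrt{\left(1 \left(- \frac{1}{4}\right) \left(- \frac{1}{2}\right) \left(-22\right) + 246\right) - 253} = \sqrt{\left(- \frac{11}{4} + 246\right) - 253} = \sqrt{\frac{973}{4} - 253} = \sqrt{- \frac{39}{4}} = \frac{i \sqrt{39}}{2}$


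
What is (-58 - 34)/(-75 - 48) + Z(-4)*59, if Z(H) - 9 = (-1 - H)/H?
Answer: 239849/492 ≈ 487.50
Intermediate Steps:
Z(H) = 9 + (-1 - H)/H
(-58 - 34)/(-75 - 48) + Z(-4)*59 = (-58 - 34)/(-75 - 48) + (8 - 1/(-4))*59 = -92/(-123) + (8 - 1*(-1/4))*59 = -92*(-1/123) + (8 + 1/4)*59 = 92/123 + (33/4)*59 = 92/123 + 1947/4 = 239849/492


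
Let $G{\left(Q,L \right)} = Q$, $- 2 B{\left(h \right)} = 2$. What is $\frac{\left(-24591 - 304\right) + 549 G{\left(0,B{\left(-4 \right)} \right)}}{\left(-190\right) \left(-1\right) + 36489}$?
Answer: $- \frac{24895}{36679} \approx -0.67873$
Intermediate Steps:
$B{\left(h \right)} = -1$ ($B{\left(h \right)} = \left(- \frac{1}{2}\right) 2 = -1$)
$\frac{\left(-24591 - 304\right) + 549 G{\left(0,B{\left(-4 \right)} \right)}}{\left(-190\right) \left(-1\right) + 36489} = \frac{\left(-24591 - 304\right) + 549 \cdot 0}{\left(-190\right) \left(-1\right) + 36489} = \frac{\left(-24591 - 304\right) + 0}{190 + 36489} = \frac{-24895 + 0}{36679} = \left(-24895\right) \frac{1}{36679} = - \frac{24895}{36679}$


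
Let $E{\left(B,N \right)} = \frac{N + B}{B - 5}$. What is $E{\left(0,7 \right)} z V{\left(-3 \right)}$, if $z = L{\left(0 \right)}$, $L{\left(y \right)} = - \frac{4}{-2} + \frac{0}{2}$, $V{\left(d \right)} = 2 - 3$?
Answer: $\frac{14}{5} \approx 2.8$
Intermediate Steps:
$V{\left(d \right)} = -1$ ($V{\left(d \right)} = 2 - 3 = -1$)
$E{\left(B,N \right)} = \frac{B + N}{-5 + B}$
$L{\left(y \right)} = 2$ ($L{\left(y \right)} = \left(-4\right) \left(- \frac{1}{2}\right) + 0 \cdot \frac{1}{2} = 2 + 0 = 2$)
$z = 2$
$E{\left(0,7 \right)} z V{\left(-3 \right)} = \frac{0 + 7}{-5 + 0} \cdot 2 \left(-1\right) = \frac{1}{-5} \cdot 7 \cdot 2 \left(-1\right) = \left(- \frac{1}{5}\right) 7 \cdot 2 \left(-1\right) = \left(- \frac{7}{5}\right) 2 \left(-1\right) = \left(- \frac{14}{5}\right) \left(-1\right) = \frac{14}{5}$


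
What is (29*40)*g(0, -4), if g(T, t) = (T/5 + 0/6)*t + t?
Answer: -4640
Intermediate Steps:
g(T, t) = t + T*t/5 (g(T, t) = (T*(⅕) + 0*(⅙))*t + t = (T/5 + 0)*t + t = (T/5)*t + t = T*t/5 + t = t + T*t/5)
(29*40)*g(0, -4) = (29*40)*((⅕)*(-4)*(5 + 0)) = 1160*((⅕)*(-4)*5) = 1160*(-4) = -4640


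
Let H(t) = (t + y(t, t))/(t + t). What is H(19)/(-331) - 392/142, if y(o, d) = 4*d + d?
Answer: -65089/23501 ≈ -2.7696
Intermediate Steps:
y(o, d) = 5*d
H(t) = 3 (H(t) = (t + 5*t)/(t + t) = (6*t)/((2*t)) = (6*t)*(1/(2*t)) = 3)
H(19)/(-331) - 392/142 = 3/(-331) - 392/142 = 3*(-1/331) - 392*1/142 = -3/331 - 196/71 = -65089/23501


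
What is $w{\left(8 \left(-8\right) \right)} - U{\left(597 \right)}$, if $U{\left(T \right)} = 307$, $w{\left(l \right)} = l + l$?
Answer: $-435$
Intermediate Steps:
$w{\left(l \right)} = 2 l$
$w{\left(8 \left(-8\right) \right)} - U{\left(597 \right)} = 2 \cdot 8 \left(-8\right) - 307 = 2 \left(-64\right) - 307 = -128 - 307 = -435$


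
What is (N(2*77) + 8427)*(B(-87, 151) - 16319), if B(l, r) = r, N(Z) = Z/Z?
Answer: -136263904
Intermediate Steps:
N(Z) = 1
(N(2*77) + 8427)*(B(-87, 151) - 16319) = (1 + 8427)*(151 - 16319) = 8428*(-16168) = -136263904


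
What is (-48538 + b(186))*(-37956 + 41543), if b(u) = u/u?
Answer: -174102219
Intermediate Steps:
b(u) = 1
(-48538 + b(186))*(-37956 + 41543) = (-48538 + 1)*(-37956 + 41543) = -48537*3587 = -174102219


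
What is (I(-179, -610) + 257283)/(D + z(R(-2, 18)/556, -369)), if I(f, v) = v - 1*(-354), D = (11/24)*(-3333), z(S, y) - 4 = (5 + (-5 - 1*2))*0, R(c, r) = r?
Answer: -2056216/12189 ≈ -168.69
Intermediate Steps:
z(S, y) = 4 (z(S, y) = 4 + (5 + (-5 - 1*2))*0 = 4 + (5 + (-5 - 2))*0 = 4 + (5 - 7)*0 = 4 - 2*0 = 4 + 0 = 4)
D = -12221/8 (D = (11*(1/24))*(-3333) = (11/24)*(-3333) = -12221/8 ≈ -1527.6)
I(f, v) = 354 + v (I(f, v) = v + 354 = 354 + v)
(I(-179, -610) + 257283)/(D + z(R(-2, 18)/556, -369)) = ((354 - 610) + 257283)/(-12221/8 + 4) = (-256 + 257283)/(-12189/8) = 257027*(-8/12189) = -2056216/12189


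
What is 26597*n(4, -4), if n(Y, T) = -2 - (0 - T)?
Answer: -159582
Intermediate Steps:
n(Y, T) = -2 + T (n(Y, T) = -2 - (-1)*T = -2 + T)
26597*n(4, -4) = 26597*(-2 - 4) = 26597*(-6) = -159582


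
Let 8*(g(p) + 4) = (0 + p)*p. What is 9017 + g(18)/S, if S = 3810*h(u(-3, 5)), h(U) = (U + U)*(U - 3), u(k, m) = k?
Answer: 2473543513/274320 ≈ 9017.0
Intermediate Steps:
g(p) = -4 + p²/8 (g(p) = -4 + ((0 + p)*p)/8 = -4 + (p*p)/8 = -4 + p²/8)
h(U) = 2*U*(-3 + U) (h(U) = (2*U)*(-3 + U) = 2*U*(-3 + U))
S = 137160 (S = 3810*(2*(-3)*(-3 - 3)) = 3810*(2*(-3)*(-6)) = 3810*36 = 137160)
9017 + g(18)/S = 9017 + (-4 + (⅛)*18²)/137160 = 9017 + (-4 + (⅛)*324)*(1/137160) = 9017 + (-4 + 81/2)*(1/137160) = 9017 + (73/2)*(1/137160) = 9017 + 73/274320 = 2473543513/274320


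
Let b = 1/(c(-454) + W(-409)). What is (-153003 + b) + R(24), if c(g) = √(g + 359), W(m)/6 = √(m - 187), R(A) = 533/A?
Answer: (-44058468*√149 - 3671539*√95 - 24*I)/(24*(√95 + 12*√149)) ≈ -1.5298e+5 - 0.006401*I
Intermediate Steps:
W(m) = 6*√(-187 + m) (W(m) = 6*√(m - 187) = 6*√(-187 + m))
c(g) = √(359 + g)
b = 1/(I*√95 + 12*I*√149) (b = 1/(√(359 - 454) + 6*√(-187 - 409)) = 1/(√(-95) + 6*√(-596)) = 1/(I*√95 + 6*(2*I*√149)) = 1/(I*√95 + 12*I*√149) ≈ -0.006401*I)
(-153003 + b) + R(24) = (-153003 - I/(√95 + 12*√149)) + 533/24 = -3671539/24 - I/(√95 + 12*√149)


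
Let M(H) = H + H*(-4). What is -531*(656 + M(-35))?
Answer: -404091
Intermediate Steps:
M(H) = -3*H (M(H) = H - 4*H = -3*H)
-531*(656 + M(-35)) = -531*(656 - 3*(-35)) = -531*(656 + 105) = -531*761 = -404091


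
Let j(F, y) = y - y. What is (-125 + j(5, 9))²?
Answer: 15625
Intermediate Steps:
j(F, y) = 0
(-125 + j(5, 9))² = (-125 + 0)² = (-125)² = 15625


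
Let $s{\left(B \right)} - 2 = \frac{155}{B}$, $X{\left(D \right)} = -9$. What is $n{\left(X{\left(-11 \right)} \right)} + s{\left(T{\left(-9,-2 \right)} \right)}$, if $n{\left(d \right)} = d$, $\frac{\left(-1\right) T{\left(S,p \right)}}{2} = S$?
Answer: $\frac{29}{18} \approx 1.6111$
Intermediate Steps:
$T{\left(S,p \right)} = - 2 S$
$s{\left(B \right)} = 2 + \frac{155}{B}$
$n{\left(X{\left(-11 \right)} \right)} + s{\left(T{\left(-9,-2 \right)} \right)} = -9 + \left(2 + \frac{155}{\left(-2\right) \left(-9\right)}\right) = -9 + \left(2 + \frac{155}{18}\right) = -9 + \frac{191}{18} = \frac{29}{18}$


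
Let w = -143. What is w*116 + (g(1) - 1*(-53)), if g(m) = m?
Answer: -16534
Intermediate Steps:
w*116 + (g(1) - 1*(-53)) = -143*116 + (1 - 1*(-53)) = -16588 + (1 + 53) = -16588 + 54 = -16534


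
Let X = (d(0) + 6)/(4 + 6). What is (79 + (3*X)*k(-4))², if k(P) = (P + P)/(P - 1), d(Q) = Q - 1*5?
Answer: 3948169/625 ≈ 6317.1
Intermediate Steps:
d(Q) = -5 + Q (d(Q) = Q - 5 = -5 + Q)
k(P) = 2*P/(-1 + P) (k(P) = (2*P)/(-1 + P) = 2*P/(-1 + P))
X = ⅒ (X = ((-5 + 0) + 6)/(4 + 6) = (-5 + 6)/10 = 1*(⅒) = ⅒ ≈ 0.10000)
(79 + (3*X)*k(-4))² = (79 + (3*(⅒))*(2*(-4)/(-1 - 4)))² = (79 + 3*(2*(-4)/(-5))/10)² = (79 + 3*(2*(-4)*(-⅕))/10)² = (79 + (3/10)*(8/5))² = (79 + 12/25)² = (1987/25)² = 3948169/625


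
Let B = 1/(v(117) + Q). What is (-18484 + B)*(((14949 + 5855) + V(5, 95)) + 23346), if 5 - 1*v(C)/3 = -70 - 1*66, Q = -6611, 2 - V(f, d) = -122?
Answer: -2532007768041/3094 ≈ -8.1836e+8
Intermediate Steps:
V(f, d) = 124 (V(f, d) = 2 - 1*(-122) = 2 + 122 = 124)
v(C) = 423 (v(C) = 15 - 3*(-70 - 1*66) = 15 - 3*(-70 - 66) = 15 - 3*(-136) = 15 + 408 = 423)
B = -1/6188 (B = 1/(423 - 6611) = 1/(-6188) = -1/6188 ≈ -0.00016160)
(-18484 + B)*(((14949 + 5855) + V(5, 95)) + 23346) = (-18484 - 1/6188)*(((14949 + 5855) + 124) + 23346) = -114378993*((20804 + 124) + 23346)/6188 = -114378993*(20928 + 23346)/6188 = -114378993/6188*44274 = -2532007768041/3094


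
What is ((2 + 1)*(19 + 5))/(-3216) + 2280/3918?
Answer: 48961/87502 ≈ 0.55954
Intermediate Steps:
((2 + 1)*(19 + 5))/(-3216) + 2280/3918 = (3*24)*(-1/3216) + 2280*(1/3918) = 72*(-1/3216) + 380/653 = -3/134 + 380/653 = 48961/87502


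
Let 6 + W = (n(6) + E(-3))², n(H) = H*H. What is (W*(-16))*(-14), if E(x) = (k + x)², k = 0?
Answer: 452256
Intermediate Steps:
n(H) = H²
E(x) = x² (E(x) = (0 + x)² = x²)
W = 2019 (W = -6 + (6² + (-3)²)² = -6 + (36 + 9)² = -6 + 45² = -6 + 2025 = 2019)
(W*(-16))*(-14) = (2019*(-16))*(-14) = -32304*(-14) = 452256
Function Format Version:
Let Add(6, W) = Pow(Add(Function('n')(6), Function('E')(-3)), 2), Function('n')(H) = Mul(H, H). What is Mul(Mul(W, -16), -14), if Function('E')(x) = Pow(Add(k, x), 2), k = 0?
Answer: 452256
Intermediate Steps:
Function('n')(H) = Pow(H, 2)
Function('E')(x) = Pow(x, 2) (Function('E')(x) = Pow(Add(0, x), 2) = Pow(x, 2))
W = 2019 (W = Add(-6, Pow(Add(Pow(6, 2), Pow(-3, 2)), 2)) = Add(-6, Pow(Add(36, 9), 2)) = Add(-6, Pow(45, 2)) = Add(-6, 2025) = 2019)
Mul(Mul(W, -16), -14) = Mul(Mul(2019, -16), -14) = Mul(-32304, -14) = 452256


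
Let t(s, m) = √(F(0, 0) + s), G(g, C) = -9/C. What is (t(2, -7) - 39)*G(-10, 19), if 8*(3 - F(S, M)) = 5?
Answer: 351/19 - 9*√70/76 ≈ 17.483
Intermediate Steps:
F(S, M) = 19/8 (F(S, M) = 3 - ⅛*5 = 3 - 5/8 = 19/8)
t(s, m) = √(19/8 + s)
(t(2, -7) - 39)*G(-10, 19) = (√(38 + 16*2)/4 - 39)*(-9/19) = (√(38 + 32)/4 - 39)*(-9*1/19) = (√70/4 - 39)*(-9/19) = (-39 + √70/4)*(-9/19) = 351/19 - 9*√70/76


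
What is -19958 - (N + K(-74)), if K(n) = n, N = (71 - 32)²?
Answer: -21405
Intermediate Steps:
N = 1521 (N = 39² = 1521)
-19958 - (N + K(-74)) = -19958 - (1521 - 74) = -19958 - 1*1447 = -19958 - 1447 = -21405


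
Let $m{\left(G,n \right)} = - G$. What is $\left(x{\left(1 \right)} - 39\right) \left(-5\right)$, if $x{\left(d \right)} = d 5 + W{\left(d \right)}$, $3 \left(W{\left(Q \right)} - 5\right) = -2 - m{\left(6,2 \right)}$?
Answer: $\frac{415}{3} \approx 138.33$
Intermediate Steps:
$W{\left(Q \right)} = \frac{19}{3}$ ($W{\left(Q \right)} = 5 + \frac{-2 - \left(-1\right) 6}{3} = 5 + \frac{-2 - -6}{3} = 5 + \frac{-2 + 6}{3} = 5 + \frac{1}{3} \cdot 4 = 5 + \frac{4}{3} = \frac{19}{3}$)
$x{\left(d \right)} = \frac{19}{3} + 5 d$ ($x{\left(d \right)} = d 5 + \frac{19}{3} = 5 d + \frac{19}{3} = \frac{19}{3} + 5 d$)
$\left(x{\left(1 \right)} - 39\right) \left(-5\right) = \left(\left(\frac{19}{3} + 5 \cdot 1\right) - 39\right) \left(-5\right) = \left(\left(\frac{19}{3} + 5\right) - 39\right) \left(-5\right) = \left(\frac{34}{3} - 39\right) \left(-5\right) = \left(- \frac{83}{3}\right) \left(-5\right) = \frac{415}{3}$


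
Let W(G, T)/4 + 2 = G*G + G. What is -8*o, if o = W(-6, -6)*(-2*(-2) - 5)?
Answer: 896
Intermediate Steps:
W(G, T) = -8 + 4*G + 4*G**2 (W(G, T) = -8 + 4*(G*G + G) = -8 + 4*(G**2 + G) = -8 + 4*(G + G**2) = -8 + (4*G + 4*G**2) = -8 + 4*G + 4*G**2)
o = -112 (o = (-8 + 4*(-6) + 4*(-6)**2)*(-2*(-2) - 5) = (-8 - 24 + 4*36)*(4 - 5) = (-8 - 24 + 144)*(-1) = 112*(-1) = -112)
-8*o = -8*(-112) = 896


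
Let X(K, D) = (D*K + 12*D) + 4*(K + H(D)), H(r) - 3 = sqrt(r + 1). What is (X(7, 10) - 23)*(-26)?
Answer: -5382 - 104*sqrt(11) ≈ -5726.9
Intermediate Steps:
H(r) = 3 + sqrt(1 + r) (H(r) = 3 + sqrt(r + 1) = 3 + sqrt(1 + r))
X(K, D) = 12 + 4*K + 4*sqrt(1 + D) + 12*D + D*K (X(K, D) = (D*K + 12*D) + 4*(K + (3 + sqrt(1 + D))) = (12*D + D*K) + 4*(3 + K + sqrt(1 + D)) = (12*D + D*K) + (12 + 4*K + 4*sqrt(1 + D)) = 12 + 4*K + 4*sqrt(1 + D) + 12*D + D*K)
(X(7, 10) - 23)*(-26) = ((12 + 4*7 + 4*sqrt(1 + 10) + 12*10 + 10*7) - 23)*(-26) = ((12 + 28 + 4*sqrt(11) + 120 + 70) - 23)*(-26) = ((230 + 4*sqrt(11)) - 23)*(-26) = (207 + 4*sqrt(11))*(-26) = -5382 - 104*sqrt(11)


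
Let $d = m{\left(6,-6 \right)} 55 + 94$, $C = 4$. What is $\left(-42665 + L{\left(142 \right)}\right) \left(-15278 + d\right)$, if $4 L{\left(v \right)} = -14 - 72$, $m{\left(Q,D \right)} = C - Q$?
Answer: $652847331$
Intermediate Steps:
$m{\left(Q,D \right)} = 4 - Q$
$L{\left(v \right)} = - \frac{43}{2}$ ($L{\left(v \right)} = \frac{-14 - 72}{4} = \frac{1}{4} \left(-86\right) = - \frac{43}{2}$)
$d = -16$ ($d = \left(4 - 6\right) 55 + 94 = \left(-2\right) 55 + 94 = -110 + 94 = -16$)
$\left(-42665 + L{\left(142 \right)}\right) \left(-15278 + d\right) = \left(-42665 - \frac{43}{2}\right) \left(-15278 - 16\right) = \left(- \frac{85373}{2}\right) \left(-15294\right) = 652847331$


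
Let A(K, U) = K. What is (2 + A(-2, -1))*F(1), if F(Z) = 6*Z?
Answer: 0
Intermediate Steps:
(2 + A(-2, -1))*F(1) = (2 - 2)*(6*1) = 0*6 = 0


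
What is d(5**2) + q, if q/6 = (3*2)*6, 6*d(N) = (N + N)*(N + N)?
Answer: 1898/3 ≈ 632.67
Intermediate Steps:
d(N) = 2*N**2/3 (d(N) = ((N + N)*(N + N))/6 = ((2*N)*(2*N))/6 = (4*N**2)/6 = 2*N**2/3)
q = 216 (q = 6*((3*2)*6) = 6*(6*6) = 6*36 = 216)
d(5**2) + q = 2*(5**2)**2/3 + 216 = (2/3)*25**2 + 216 = (2/3)*625 + 216 = 1250/3 + 216 = 1898/3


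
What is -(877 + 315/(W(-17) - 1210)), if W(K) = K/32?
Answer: -33962269/38737 ≈ -876.74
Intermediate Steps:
W(K) = K/32 (W(K) = K*(1/32) = K/32)
-(877 + 315/(W(-17) - 1210)) = -(877 + 315/((1/32)*(-17) - 1210)) = -(877 + 315/(-17/32 - 1210)) = -(877 + 315/(-38737/32)) = -(877 - 32/38737*315) = -(877 - 10080/38737) = -1*33962269/38737 = -33962269/38737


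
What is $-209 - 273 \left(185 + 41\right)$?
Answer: $-61907$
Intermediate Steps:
$-209 - 273 \left(185 + 41\right) = -209 - 61698 = -61907$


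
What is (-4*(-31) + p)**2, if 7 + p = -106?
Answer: 121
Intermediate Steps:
p = -113 (p = -7 - 106 = -113)
(-4*(-31) + p)**2 = (-4*(-31) - 113)**2 = (124 - 113)**2 = 11**2 = 121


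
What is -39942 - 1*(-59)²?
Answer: -43423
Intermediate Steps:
-39942 - 1*(-59)² = -39942 - 1*3481 = -39942 - 3481 = -43423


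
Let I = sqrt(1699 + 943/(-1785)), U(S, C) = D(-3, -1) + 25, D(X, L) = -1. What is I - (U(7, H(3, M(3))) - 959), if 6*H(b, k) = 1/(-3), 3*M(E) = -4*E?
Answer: 935 + 2*sqrt(1352928255)/1785 ≈ 976.21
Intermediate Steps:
M(E) = -4*E/3 (M(E) = (-4*E)/3 = -4*E/3)
H(b, k) = -1/18 (H(b, k) = (1/6)/(-3) = (1/6)*(-1/3) = -1/18)
U(S, C) = 24 (U(S, C) = -1 + 25 = 24)
I = 2*sqrt(1352928255)/1785 (I = sqrt(1699 + 943*(-1/1785)) = sqrt(1699 - 943/1785) = sqrt(3031772/1785) = 2*sqrt(1352928255)/1785 ≈ 41.213)
I - (U(7, H(3, M(3))) - 959) = 2*sqrt(1352928255)/1785 - (24 - 959) = 2*sqrt(1352928255)/1785 - 1*(-935) = 2*sqrt(1352928255)/1785 + 935 = 935 + 2*sqrt(1352928255)/1785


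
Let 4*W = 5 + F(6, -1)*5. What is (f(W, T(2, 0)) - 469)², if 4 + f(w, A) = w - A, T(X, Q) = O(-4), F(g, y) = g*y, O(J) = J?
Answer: 3613801/16 ≈ 2.2586e+5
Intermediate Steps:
T(X, Q) = -4
W = -25/4 (W = (5 + (6*(-1))*5)/4 = (5 - 6*5)/4 = (5 - 30)/4 = (¼)*(-25) = -25/4 ≈ -6.2500)
f(w, A) = -4 + w - A (f(w, A) = -4 + (w - A) = -4 + w - A)
(f(W, T(2, 0)) - 469)² = ((-4 - 25/4 - 1*(-4)) - 469)² = ((-4 - 25/4 + 4) - 469)² = (-25/4 - 469)² = (-1901/4)² = 3613801/16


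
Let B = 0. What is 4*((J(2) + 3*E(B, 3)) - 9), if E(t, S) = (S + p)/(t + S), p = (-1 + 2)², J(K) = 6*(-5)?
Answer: -140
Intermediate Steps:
J(K) = -30
p = 1 (p = 1² = 1)
E(t, S) = (1 + S)/(S + t) (E(t, S) = (S + 1)/(t + S) = (1 + S)/(S + t))
4*((J(2) + 3*E(B, 3)) - 9) = 4*((-30 + 3*((1 + 3)/(3 + 0))) - 9) = 4*((-30 + 3*(4/3)) - 9) = 4*((-30 + 4) - 9) = 4*(-26 - 9) = 4*(-35) = -140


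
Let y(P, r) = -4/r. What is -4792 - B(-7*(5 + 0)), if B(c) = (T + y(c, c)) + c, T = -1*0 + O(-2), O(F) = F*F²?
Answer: -166219/35 ≈ -4749.1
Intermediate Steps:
O(F) = F³
T = -8 (T = -1*0 + (-2)³ = 0 - 8 = -8)
B(c) = -8 + c - 4/c (B(c) = (-8 - 4/c) + c = -8 + c - 4/c)
-4792 - B(-7*(5 + 0)) = -4792 - (-8 - 7*(5 + 0) - 4*(-1/(7*(5 + 0)))) = -4792 - (-8 - 7*5 - 4/((-7*5))) = -4792 - (-8 - 35 - 4/(-35)) = -4792 - (-8 - 35 - 4*(-1/35)) = -4792 - (-8 - 35 + 4/35) = -4792 - 1*(-1501/35) = -4792 + 1501/35 = -166219/35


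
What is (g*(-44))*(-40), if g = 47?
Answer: 82720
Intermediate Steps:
(g*(-44))*(-40) = (47*(-44))*(-40) = -2068*(-40) = 82720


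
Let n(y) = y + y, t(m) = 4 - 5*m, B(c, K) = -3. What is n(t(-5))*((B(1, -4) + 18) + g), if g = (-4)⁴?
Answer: 15718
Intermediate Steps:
g = 256
n(y) = 2*y
n(t(-5))*((B(1, -4) + 18) + g) = (2*(4 - 5*(-5)))*((-3 + 18) + 256) = (2*(4 + 25))*(15 + 256) = (2*29)*271 = 58*271 = 15718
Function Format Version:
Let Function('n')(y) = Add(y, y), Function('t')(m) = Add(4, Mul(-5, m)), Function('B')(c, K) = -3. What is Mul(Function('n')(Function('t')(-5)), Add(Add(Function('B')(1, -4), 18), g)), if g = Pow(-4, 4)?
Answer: 15718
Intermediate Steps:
g = 256
Function('n')(y) = Mul(2, y)
Mul(Function('n')(Function('t')(-5)), Add(Add(Function('B')(1, -4), 18), g)) = Mul(Mul(2, Add(4, Mul(-5, -5))), Add(Add(-3, 18), 256)) = Mul(Mul(2, Add(4, 25)), Add(15, 256)) = Mul(Mul(2, 29), 271) = Mul(58, 271) = 15718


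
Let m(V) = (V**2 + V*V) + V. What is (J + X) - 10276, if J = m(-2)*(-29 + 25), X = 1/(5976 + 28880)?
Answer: -359016799/34856 ≈ -10300.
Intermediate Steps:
X = 1/34856 ≈ 2.8689e-5
m(V) = V + 2*V**2 (m(V) = (V**2 + V**2) + V = 2*V**2 + V = V + 2*V**2)
J = -24 (J = (-2*(1 + 2*(-2)))*(-29 + 25) = -2*(1 - 4)*(-4) = -2*(-3)*(-4) = 6*(-4) = -24)
(J + X) - 10276 = (-24 + 1/34856) - 10276 = -836543/34856 - 10276 = -359016799/34856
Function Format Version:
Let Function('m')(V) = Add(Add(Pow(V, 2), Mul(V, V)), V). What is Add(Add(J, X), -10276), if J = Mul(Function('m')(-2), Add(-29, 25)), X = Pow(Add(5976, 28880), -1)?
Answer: Rational(-359016799, 34856) ≈ -10300.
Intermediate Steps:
X = Rational(1, 34856) (X = Pow(34856, -1) = Rational(1, 34856) ≈ 2.8689e-5)
Function('m')(V) = Add(V, Mul(2, Pow(V, 2))) (Function('m')(V) = Add(Add(Pow(V, 2), Pow(V, 2)), V) = Add(Mul(2, Pow(V, 2)), V) = Add(V, Mul(2, Pow(V, 2))))
J = -24 (J = Mul(Mul(-2, Add(1, Mul(2, -2))), Add(-29, 25)) = Mul(Mul(-2, Add(1, -4)), -4) = Mul(Mul(-2, -3), -4) = Mul(6, -4) = -24)
Add(Add(J, X), -10276) = Add(Add(-24, Rational(1, 34856)), -10276) = Add(Rational(-836543, 34856), -10276) = Rational(-359016799, 34856)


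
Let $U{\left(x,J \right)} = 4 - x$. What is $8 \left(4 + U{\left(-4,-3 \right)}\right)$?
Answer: $96$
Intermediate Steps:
$8 \left(4 + U{\left(-4,-3 \right)}\right) = 8 \left(4 + \left(4 - -4\right)\right) = 8 \left(4 + \left(4 + 4\right)\right) = 8 \left(4 + 8\right) = 8 \cdot 12 = 96$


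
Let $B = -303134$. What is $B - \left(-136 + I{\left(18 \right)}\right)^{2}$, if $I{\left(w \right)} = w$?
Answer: $-317058$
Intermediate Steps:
$B - \left(-136 + I{\left(18 \right)}\right)^{2} = -303134 - \left(-136 + 18\right)^{2} = -303134 - \left(-118\right)^{2} = -303134 - 13924 = -317058$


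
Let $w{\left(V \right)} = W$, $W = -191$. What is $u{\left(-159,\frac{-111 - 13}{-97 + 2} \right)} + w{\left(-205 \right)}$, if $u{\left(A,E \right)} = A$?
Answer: $-350$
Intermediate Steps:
$w{\left(V \right)} = -191$
$u{\left(-159,\frac{-111 - 13}{-97 + 2} \right)} + w{\left(-205 \right)} = -159 - 191 = -350$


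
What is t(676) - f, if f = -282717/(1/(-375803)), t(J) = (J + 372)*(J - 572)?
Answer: -106245787759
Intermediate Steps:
t(J) = (-572 + J)*(372 + J) (t(J) = (372 + J)*(-572 + J) = (-572 + J)*(372 + J))
f = 106245896751 (f = -282717/(-1/375803) = -282717*(-375803) = 106245896751)
t(676) - f = (-212784 + 676**2 - 200*676) - 1*106245896751 = (-212784 + 456976 - 135200) - 106245896751 = 108992 - 106245896751 = -106245787759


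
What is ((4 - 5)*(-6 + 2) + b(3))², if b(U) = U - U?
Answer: 16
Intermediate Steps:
b(U) = 0
((4 - 5)*(-6 + 2) + b(3))² = ((4 - 5)*(-6 + 2) + 0)² = (-1*(-4) + 0)² = (4 + 0)² = 4² = 16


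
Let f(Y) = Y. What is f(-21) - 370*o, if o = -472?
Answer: 174619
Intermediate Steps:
f(-21) - 370*o = -21 - 370*(-472) = -21 + 174640 = 174619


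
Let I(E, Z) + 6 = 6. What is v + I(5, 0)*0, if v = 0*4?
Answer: 0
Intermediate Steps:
I(E, Z) = 0 (I(E, Z) = -6 + 6 = 0)
v = 0
v + I(5, 0)*0 = 0 + 0*0 = 0 + 0 = 0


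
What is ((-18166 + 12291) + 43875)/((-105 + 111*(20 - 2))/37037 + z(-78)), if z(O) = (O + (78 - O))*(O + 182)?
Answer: 1407406000/300446037 ≈ 4.6844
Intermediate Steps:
z(O) = 14196 + 78*O (z(O) = 78*(182 + O) = 14196 + 78*O)
((-18166 + 12291) + 43875)/((-105 + 111*(20 - 2))/37037 + z(-78)) = ((-18166 + 12291) + 43875)/((-105 + 111*(20 - 2))/37037 + (14196 + 78*(-78))) = (-5875 + 43875)/((-105 + 111*18)*(1/37037) + (14196 - 6084)) = 38000/((-105 + 1998)*(1/37037) + 8112) = 38000/(1893*(1/37037) + 8112) = 38000/(1893/37037 + 8112) = 38000/(300446037/37037) = 38000*(37037/300446037) = 1407406000/300446037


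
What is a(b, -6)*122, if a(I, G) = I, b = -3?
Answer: -366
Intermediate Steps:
a(b, -6)*122 = -3*122 = -366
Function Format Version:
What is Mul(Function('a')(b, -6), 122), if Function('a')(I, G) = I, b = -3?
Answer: -366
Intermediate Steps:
Mul(Function('a')(b, -6), 122) = Mul(-3, 122) = -366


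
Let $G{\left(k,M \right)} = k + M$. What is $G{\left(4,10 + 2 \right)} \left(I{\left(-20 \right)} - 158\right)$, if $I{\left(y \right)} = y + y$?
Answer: $-3168$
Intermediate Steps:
$I{\left(y \right)} = 2 y$
$G{\left(k,M \right)} = M + k$
$G{\left(4,10 + 2 \right)} \left(I{\left(-20 \right)} - 158\right) = \left(\left(10 + 2\right) + 4\right) \left(2 \left(-20\right) - 158\right) = \left(12 + 4\right) \left(-40 - 158\right) = 16 \left(-198\right) = -3168$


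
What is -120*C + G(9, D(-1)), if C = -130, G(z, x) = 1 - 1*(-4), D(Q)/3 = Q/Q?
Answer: 15605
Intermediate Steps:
D(Q) = 3 (D(Q) = 3*(Q/Q) = 3*1 = 3)
G(z, x) = 5 (G(z, x) = 1 + 4 = 5)
-120*C + G(9, D(-1)) = -120*(-130) + 5 = 15600 + 5 = 15605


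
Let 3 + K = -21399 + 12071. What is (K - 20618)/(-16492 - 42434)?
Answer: 9983/19642 ≈ 0.50825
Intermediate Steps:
K = -9331 (K = -3 + (-21399 + 12071) = -3 - 9328 = -9331)
(K - 20618)/(-16492 - 42434) = (-9331 - 20618)/(-16492 - 42434) = -29949/(-58926) = -29949*(-1/58926) = 9983/19642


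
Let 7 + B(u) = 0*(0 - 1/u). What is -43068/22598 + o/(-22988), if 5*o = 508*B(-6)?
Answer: -86962097/46382395 ≈ -1.8749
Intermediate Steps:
B(u) = -7 (B(u) = -7 + 0*(0 - 1/u) = -7 + 0*(-1/u) = -7 + 0 = -7)
o = -3556/5 (o = (508*(-7))/5 = (1/5)*(-3556) = -3556/5 ≈ -711.20)
-43068/22598 + o/(-22988) = -43068/22598 - 3556/5/(-22988) = -43068*1/22598 - 3556/5*(-1/22988) = -21534/11299 + 127/4105 = -86962097/46382395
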